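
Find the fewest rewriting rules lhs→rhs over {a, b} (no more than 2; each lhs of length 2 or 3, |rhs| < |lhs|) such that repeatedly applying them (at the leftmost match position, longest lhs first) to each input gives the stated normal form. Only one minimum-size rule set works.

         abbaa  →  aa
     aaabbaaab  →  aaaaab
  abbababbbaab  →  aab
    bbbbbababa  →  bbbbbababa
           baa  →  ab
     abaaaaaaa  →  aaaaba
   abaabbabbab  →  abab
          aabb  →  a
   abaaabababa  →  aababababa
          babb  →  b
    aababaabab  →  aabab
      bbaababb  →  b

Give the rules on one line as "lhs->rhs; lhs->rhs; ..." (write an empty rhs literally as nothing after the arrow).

abb->; baa->ab

  | abbaa => aa
  | aaabbaaab => aaaaab
  | abbababbbaab => ababbbaab => abbaab => aab
  | bbbbbababa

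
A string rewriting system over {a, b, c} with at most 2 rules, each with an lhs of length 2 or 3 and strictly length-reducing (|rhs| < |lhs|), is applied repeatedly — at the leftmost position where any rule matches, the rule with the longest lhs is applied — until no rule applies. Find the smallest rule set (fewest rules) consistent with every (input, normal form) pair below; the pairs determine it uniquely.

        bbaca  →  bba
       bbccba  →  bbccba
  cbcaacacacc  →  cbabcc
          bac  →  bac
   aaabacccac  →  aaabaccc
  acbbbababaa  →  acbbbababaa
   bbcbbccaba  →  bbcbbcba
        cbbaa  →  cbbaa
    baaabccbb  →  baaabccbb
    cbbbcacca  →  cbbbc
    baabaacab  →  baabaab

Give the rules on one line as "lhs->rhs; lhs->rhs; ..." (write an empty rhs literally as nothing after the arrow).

ca->; caa->ab

  | bbaca => bba
  | bbccba
  | cbcaacacacc => cbabcacacc => cbabcacc => cbabcc
  | bac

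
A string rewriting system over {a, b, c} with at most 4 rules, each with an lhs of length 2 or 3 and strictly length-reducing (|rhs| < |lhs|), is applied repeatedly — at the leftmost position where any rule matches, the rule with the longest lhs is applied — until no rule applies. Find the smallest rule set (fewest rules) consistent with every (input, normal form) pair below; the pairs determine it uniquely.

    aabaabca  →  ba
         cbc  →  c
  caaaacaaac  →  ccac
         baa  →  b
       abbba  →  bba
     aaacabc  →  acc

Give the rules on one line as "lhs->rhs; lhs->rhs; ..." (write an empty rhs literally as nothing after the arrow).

  | aabaabca => baabca => bbca => ba
  | cbc => c
  | caaaacaaac => caacaaac => ccaaac => ccac
  | baa => b

aa->; ab->; bc->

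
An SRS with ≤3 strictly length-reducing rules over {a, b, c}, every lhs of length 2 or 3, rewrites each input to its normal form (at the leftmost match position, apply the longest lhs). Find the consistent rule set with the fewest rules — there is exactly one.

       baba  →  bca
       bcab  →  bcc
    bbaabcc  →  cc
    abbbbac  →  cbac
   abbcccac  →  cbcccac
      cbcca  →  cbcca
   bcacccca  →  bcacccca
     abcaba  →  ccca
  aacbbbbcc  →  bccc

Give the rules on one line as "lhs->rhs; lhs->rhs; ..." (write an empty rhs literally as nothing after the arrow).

  | baba => bca
  | bcab => bcc
  | bbaabcc => aabcc => bbcc => cc
  | abbbbac => cbbbac => cbac

aa->b; ab->c; bb->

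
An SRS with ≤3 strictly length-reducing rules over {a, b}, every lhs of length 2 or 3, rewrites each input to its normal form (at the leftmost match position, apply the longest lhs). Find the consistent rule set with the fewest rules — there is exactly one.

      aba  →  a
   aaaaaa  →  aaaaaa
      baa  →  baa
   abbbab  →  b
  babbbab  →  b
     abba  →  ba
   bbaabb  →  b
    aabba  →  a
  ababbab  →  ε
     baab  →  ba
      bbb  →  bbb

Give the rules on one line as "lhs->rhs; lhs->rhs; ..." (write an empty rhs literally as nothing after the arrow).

ab->; bab->

  | aba => a
  | aaaaaa
  | baa
  | abbbab => bbab => b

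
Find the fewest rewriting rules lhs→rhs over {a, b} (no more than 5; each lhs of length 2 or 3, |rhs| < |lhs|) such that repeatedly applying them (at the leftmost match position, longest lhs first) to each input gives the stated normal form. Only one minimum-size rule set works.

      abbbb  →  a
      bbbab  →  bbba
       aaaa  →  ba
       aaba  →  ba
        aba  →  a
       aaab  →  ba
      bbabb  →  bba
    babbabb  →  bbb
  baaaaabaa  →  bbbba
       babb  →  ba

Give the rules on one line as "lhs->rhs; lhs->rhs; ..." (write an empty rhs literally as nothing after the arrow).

aa->a; aaa->ba; aab->b; ab->a

  | abbbb => abbb => abb => ab => a
  | bbbab => bbba
  | aaaa => baa => ba
  | aaba => ba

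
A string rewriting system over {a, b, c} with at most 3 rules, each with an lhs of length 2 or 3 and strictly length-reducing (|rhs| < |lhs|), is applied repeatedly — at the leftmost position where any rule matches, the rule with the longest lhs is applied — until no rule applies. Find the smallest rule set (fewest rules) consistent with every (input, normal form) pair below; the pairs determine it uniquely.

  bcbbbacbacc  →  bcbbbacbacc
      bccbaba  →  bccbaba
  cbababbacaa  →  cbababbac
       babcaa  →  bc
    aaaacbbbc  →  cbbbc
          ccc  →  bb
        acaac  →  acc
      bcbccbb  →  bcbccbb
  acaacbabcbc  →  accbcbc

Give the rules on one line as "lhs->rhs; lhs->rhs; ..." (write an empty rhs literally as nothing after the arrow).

aa->; abc->c; ccc->bb

  | bcbbbacbacc
  | bccbaba
  | cbababbacaa => cbababbac
  | babcaa => bcaa => bc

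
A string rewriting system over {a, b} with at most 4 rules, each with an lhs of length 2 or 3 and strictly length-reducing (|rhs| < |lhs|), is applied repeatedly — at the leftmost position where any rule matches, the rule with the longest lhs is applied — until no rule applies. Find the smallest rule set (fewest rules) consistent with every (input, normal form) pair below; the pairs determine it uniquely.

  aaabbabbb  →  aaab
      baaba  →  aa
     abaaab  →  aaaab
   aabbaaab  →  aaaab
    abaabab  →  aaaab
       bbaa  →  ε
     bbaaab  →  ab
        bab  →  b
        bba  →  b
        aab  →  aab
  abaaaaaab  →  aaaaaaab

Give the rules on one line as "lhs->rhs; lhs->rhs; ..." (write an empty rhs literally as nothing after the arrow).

  | aaabbabbb => aaabbbb => aaab
  | baaba => aba => aa
  | abaaab => aaaab
  | aabbaaab => aabaab => aaaab

aba->aa; ba->; bbb->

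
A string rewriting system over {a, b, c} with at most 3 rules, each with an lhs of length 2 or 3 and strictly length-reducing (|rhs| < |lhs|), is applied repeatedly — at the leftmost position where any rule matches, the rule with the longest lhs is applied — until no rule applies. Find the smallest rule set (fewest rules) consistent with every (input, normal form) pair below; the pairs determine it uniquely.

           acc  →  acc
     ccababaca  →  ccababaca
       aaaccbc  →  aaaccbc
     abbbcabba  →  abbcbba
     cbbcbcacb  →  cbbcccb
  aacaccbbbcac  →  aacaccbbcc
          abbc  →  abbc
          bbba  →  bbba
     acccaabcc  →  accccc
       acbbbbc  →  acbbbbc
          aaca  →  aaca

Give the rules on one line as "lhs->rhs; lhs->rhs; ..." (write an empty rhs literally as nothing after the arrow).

aab->; bca->c

  | acc
  | ccababaca
  | aaaccbc
  | abbbcabba => abbcbba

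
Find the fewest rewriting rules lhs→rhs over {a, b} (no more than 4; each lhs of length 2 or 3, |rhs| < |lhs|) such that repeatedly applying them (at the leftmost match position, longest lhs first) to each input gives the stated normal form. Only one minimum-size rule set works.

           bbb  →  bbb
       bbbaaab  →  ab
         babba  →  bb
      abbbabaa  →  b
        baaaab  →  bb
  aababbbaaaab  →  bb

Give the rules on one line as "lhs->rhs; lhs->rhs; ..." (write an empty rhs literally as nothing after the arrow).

aa->b; aba->ba; bba->a

  | bbb
  | bbbaaab => baaab => bbab => ab
  | babba => baa => bb
  | abbbabaa => ababaa => babaa => bbaa => aa => b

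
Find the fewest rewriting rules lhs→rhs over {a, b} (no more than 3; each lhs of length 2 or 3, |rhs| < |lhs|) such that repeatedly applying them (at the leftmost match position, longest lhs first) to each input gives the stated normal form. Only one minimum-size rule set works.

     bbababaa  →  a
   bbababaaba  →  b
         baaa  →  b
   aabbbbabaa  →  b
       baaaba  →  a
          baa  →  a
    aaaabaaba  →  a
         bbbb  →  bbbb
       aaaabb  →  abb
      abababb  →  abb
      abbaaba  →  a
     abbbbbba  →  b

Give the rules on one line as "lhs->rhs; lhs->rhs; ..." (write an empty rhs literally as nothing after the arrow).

aa->b; ba->a; baa->a

  | bbababaa => bababaa => ababaa => aabaa => bbaa => ba => a
  | bbababaaba => bababaaba => ababaaba => aabaaba => bbaaba => baba => aba => aa => b
  | baaa => aa => b
  | aabbbbabaa => bbbbbabaa => bbbbabaa => bbbabaa => bbabaa => babaa => abaa => aa => b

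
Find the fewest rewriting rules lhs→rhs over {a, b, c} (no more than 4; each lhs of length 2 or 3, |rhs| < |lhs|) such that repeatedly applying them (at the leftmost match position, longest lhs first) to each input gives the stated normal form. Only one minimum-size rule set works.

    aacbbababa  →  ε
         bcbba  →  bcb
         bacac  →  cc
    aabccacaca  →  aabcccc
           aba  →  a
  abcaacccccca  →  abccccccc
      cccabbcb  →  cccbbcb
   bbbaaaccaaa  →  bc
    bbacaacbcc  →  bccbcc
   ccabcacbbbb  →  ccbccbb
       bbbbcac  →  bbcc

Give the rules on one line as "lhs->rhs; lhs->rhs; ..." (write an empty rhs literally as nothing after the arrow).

  | aacbbababa => bbbababa => bababa => baba => ba => ε
  | bcbba => bcb
  | bacac => cac => cc
  | aabccacaca => aabcccaca => aabcccca => aabcccc

aac->b; ba->; bbb->b; ca->c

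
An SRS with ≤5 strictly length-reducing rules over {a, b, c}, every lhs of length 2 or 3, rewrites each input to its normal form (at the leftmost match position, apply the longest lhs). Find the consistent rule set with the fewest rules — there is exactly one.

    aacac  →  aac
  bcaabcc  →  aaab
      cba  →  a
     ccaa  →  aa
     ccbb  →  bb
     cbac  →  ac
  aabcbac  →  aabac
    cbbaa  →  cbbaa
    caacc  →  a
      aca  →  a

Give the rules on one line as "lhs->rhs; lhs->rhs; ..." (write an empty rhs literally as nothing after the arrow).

  | aacac => aac
  | bcaabcc => aaabcc => aaab
  | cba => a
  | ccaa => aa

bca->aa; ca->; cba->a; cc->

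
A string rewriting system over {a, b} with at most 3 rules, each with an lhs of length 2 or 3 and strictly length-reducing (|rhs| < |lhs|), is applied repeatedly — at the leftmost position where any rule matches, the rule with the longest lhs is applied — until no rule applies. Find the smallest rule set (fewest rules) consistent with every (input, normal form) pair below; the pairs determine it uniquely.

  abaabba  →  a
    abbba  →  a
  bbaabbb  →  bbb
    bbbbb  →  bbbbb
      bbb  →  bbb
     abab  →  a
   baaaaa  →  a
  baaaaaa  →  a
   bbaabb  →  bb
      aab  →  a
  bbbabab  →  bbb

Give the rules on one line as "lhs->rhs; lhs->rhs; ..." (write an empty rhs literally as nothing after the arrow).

  | abaabba => aaabba => aabba => abba => aba => aa => a
  | abbba => abba => aba => aa => a
  | bbaabbb => babbb => bbb
  | bbbbb

aa->a; ab->a; ba->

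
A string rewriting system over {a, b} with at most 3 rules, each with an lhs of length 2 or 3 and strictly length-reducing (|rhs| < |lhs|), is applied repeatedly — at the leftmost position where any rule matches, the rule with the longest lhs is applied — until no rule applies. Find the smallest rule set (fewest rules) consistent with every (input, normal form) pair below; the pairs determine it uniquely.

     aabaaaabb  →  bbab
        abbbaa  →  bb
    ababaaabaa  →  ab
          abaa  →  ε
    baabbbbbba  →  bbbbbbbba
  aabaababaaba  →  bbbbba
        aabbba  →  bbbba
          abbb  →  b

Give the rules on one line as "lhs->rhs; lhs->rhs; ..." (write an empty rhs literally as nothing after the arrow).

  | aabaaaabb => bbaaaabb => bbababb => bbab
  | abbbaa => baa => bb
  | ababaaabaa => abababbaa => ababaa => ababb => ab
  | abaa => abb => ε

aa->b; aaa->ab; abb->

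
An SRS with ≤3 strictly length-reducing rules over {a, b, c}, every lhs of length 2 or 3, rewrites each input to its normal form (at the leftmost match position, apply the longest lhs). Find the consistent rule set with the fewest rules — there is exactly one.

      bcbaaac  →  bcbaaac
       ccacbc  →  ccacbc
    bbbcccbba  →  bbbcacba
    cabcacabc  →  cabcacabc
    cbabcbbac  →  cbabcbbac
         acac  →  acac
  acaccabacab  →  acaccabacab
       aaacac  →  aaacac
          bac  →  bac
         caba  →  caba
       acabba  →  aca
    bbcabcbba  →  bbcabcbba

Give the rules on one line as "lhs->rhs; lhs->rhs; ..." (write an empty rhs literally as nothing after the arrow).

abb->; ccb->ac

  | bcbaaac
  | ccacbc
  | bbbcccbba => bbbcacba
  | cabcacabc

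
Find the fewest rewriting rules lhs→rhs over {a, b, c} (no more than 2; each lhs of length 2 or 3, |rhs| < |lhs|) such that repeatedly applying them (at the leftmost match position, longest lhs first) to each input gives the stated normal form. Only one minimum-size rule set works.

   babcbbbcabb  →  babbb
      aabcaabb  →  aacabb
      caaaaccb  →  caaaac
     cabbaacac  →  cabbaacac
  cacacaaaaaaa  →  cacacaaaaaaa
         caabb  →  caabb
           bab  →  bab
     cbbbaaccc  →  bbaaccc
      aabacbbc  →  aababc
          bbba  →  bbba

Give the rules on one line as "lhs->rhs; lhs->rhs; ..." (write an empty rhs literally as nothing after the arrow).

bca->c; cb->

  | babcbbbcabb => babbbcabb => babbcbb => babbb
  | aabcaabb => aacabb
  | caaaaccb => caaaac
  | cabbaacac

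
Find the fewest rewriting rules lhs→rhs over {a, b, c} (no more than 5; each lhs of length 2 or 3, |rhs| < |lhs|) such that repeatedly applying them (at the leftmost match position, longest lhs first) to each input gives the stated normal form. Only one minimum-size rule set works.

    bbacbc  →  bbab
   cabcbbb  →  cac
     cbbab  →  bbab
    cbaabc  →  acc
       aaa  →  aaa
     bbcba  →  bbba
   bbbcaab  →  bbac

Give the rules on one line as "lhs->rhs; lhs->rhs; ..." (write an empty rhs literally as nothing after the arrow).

abb->ac; baa->ab; bc->b; cb->b

  | bbacbc => bbabc => bbab
  | cabcbbb => cabbbb => cacbb => cabb => cac
  | cbbab => bbab
  | cbaabc => baabc => abbc => acc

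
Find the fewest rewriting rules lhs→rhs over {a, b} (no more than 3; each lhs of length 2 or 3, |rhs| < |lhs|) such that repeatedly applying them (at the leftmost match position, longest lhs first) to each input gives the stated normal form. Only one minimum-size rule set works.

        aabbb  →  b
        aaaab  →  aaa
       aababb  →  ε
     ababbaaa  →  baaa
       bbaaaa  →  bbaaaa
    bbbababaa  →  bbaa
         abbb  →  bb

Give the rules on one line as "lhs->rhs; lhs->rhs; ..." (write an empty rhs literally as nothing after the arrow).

ab->; bbb->bb

  | aabbb => abb => b
  | aaaab => aaa
  | aababb => aabb => ab => ε
  | ababbaaa => abbaaa => baaa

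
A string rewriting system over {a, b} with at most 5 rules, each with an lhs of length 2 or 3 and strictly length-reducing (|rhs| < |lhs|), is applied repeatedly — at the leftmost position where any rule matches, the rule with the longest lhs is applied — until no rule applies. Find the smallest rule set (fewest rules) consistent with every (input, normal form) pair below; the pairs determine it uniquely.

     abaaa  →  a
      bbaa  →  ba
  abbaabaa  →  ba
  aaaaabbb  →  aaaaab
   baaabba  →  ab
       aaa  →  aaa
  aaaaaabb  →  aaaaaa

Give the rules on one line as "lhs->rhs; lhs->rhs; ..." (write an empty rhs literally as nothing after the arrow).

aba->ba; baa->; bb->; bba->b

  | abaaa => baaa => a
  | bbaa => ba
  | abbaabaa => ababaa => babaa => bbaa => ba
  | aaaaabbb => aaaaab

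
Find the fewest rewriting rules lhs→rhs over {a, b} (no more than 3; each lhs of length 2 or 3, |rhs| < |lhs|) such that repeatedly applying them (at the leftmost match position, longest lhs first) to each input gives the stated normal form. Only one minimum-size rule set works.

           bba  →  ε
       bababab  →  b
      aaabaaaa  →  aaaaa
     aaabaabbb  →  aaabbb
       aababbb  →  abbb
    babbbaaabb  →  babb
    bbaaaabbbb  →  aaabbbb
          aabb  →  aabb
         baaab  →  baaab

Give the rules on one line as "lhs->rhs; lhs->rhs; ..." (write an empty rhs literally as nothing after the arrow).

  | bba => ε
  | bababab => bbab => b
  | aaabaaaa => aaaaa
  | aaabaabbb => aaabbb

aba->; bba->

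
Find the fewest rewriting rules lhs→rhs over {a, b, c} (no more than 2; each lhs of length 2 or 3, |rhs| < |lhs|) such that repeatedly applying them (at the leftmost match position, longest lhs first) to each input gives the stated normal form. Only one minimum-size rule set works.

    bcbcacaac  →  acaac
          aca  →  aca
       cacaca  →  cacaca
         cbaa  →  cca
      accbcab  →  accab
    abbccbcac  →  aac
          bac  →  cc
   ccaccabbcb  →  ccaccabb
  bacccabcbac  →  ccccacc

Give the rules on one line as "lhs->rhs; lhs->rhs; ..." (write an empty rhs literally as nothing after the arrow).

ba->c; bc->

  | bcbcacaac => bcacaac => acaac
  | aca
  | cacaca
  | cbaa => cca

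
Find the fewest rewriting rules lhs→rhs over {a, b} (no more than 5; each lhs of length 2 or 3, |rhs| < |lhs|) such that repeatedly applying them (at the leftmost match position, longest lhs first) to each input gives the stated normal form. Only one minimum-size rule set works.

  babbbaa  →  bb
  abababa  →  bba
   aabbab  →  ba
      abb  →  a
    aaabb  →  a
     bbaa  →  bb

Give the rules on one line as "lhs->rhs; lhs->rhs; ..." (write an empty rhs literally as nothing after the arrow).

aa->; ab->a; bab->bb; bbb->ba

  | babbbaa => bbbbaa => babaa => bbaa => bb
  | abababa => aababa => baba => bba
  | aabbab => bbab => bbb => ba
  | abb => ab => a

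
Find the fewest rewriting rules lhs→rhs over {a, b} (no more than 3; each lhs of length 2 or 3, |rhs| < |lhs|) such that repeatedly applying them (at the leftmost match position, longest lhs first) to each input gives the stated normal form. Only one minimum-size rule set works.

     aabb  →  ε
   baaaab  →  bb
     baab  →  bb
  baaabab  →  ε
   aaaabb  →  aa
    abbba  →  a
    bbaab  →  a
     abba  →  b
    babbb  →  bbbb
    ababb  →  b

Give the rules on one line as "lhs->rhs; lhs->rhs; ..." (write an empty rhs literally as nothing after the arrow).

ab->; ba->b; bba->a

  | aabb => ab => ε
  | baaaab => baaab => baab => bab => bb
  | baab => bab => bb
  | baaabab => baabab => babab => bbab => ab => ε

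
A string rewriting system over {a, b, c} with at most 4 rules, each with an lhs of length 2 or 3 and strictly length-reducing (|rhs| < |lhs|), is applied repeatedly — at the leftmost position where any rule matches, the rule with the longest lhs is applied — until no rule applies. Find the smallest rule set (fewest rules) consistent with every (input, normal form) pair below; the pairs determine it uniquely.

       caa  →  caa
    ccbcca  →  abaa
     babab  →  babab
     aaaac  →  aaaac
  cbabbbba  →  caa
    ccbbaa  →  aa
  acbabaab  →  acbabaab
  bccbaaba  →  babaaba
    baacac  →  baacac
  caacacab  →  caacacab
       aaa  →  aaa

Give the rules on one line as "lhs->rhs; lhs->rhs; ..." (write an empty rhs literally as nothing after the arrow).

abb->; bbb->a; cc->a

  | caa
  | ccbcca => abcca => abaa
  | babab
  | aaaac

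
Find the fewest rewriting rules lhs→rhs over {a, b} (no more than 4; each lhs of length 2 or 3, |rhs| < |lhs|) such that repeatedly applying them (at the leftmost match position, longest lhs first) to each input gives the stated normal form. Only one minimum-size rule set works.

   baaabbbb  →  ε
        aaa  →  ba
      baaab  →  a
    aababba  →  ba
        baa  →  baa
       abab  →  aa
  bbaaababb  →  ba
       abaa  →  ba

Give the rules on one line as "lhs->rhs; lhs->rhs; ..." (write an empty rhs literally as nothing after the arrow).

aaa->ba; ab->a; abb->; bb->

  | baaabbbb => bbabbbb => abbbb => bb => ε
  | aaa => ba
  | baaab => bbab => ab => a
  | aababba => aaabba => babba => ba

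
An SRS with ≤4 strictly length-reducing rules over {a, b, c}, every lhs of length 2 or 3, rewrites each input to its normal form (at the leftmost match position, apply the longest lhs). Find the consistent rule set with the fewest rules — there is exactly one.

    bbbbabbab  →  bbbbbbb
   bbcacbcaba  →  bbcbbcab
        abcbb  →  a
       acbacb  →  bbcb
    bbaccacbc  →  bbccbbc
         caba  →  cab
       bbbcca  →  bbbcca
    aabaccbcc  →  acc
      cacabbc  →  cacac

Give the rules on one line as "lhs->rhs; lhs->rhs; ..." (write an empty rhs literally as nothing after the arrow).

abb->a; abc->a; acb->bb; ba->b

  | bbbbabbab => bbbbbbab => bbbbbbb
  | bbcacbcaba => bbcbbcaba => bbcbbcab
  | abcbb => abb => a
  | acbacb => bbacb => bbcb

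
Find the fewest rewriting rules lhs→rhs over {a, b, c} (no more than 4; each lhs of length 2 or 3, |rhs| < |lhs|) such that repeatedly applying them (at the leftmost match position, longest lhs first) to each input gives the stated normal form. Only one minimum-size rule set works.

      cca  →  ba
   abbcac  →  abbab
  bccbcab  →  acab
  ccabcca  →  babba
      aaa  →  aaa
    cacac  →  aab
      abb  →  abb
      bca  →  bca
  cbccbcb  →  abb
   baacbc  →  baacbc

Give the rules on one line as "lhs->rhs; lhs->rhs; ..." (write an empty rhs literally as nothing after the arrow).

  | cca => ba
  | abbcac => abbab
  | bccbcab => bbbcab => acab
  | ccabcca => babcca => babba

bac->ab; bbb->a; cac->ab; cc->b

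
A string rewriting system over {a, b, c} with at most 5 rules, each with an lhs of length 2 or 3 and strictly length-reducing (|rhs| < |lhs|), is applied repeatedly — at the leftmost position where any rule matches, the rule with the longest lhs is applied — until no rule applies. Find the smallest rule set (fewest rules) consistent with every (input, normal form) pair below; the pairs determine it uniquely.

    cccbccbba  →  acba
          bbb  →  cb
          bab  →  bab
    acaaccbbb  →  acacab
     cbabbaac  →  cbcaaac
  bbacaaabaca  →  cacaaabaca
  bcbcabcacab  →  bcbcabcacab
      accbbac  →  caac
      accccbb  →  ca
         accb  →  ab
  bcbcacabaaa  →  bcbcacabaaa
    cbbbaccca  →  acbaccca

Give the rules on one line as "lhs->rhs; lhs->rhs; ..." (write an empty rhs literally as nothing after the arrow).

  | cccbccbba => cbccbba => cbbba => acba
  | bbb => cb
  | bab
  | acaaccbbb => acaabbb => acacab

abb->ca; bb->c; cbb->ac; ccb->b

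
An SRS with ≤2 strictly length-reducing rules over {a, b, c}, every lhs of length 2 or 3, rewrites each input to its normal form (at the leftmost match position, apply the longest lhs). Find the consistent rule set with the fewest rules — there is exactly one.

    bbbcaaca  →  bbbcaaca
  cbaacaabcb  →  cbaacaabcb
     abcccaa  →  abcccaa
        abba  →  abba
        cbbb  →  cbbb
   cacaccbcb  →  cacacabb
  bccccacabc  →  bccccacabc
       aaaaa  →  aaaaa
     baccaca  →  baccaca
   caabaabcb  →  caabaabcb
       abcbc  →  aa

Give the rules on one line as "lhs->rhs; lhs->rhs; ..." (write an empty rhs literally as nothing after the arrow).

bab->a; cbc->ab

  | bbbcaaca
  | cbaacaabcb
  | abcccaa
  | abba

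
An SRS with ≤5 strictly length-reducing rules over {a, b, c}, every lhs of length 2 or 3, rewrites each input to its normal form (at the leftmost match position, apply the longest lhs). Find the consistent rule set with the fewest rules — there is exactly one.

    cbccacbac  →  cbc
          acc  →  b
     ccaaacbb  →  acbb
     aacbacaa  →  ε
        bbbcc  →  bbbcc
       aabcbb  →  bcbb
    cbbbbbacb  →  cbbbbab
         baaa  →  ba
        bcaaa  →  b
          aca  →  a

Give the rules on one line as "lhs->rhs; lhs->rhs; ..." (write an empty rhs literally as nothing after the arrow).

  | cbccacbac => cbccbac => cbcca => cbc
  | acc => b
  | ccaaacbb => caacbb => acbb
  | aacbacaa => cbacaa => caaa => aa => ε

aa->; acc->b; bac->a; ca->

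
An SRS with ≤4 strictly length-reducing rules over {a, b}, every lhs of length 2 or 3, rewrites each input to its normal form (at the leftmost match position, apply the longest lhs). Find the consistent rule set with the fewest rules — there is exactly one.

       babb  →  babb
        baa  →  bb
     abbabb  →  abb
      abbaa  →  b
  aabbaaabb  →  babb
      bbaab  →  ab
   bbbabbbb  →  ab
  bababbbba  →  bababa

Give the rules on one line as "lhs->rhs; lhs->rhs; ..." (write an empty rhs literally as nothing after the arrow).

  | babb
  | baa => bb
  | abbabb => abb
  | abbaa => aa => b

aa->b; bba->; bbb->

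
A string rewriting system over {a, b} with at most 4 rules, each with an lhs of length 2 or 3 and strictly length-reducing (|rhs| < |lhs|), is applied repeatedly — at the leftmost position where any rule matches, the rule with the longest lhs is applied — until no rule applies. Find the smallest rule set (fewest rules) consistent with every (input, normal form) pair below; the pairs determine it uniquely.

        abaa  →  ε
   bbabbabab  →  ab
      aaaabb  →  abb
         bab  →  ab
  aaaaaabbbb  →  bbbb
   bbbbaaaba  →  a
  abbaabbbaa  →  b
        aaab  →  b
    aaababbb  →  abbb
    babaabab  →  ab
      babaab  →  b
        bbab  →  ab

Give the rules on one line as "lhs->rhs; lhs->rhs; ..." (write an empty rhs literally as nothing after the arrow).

aa->b; aaa->; ba->a

  | abaa => aaa => ε
  | bbabbabab => babbabab => abbabab => ababab => aabab => bbab => bab => ab
  | aaaabb => abb
  | bab => ab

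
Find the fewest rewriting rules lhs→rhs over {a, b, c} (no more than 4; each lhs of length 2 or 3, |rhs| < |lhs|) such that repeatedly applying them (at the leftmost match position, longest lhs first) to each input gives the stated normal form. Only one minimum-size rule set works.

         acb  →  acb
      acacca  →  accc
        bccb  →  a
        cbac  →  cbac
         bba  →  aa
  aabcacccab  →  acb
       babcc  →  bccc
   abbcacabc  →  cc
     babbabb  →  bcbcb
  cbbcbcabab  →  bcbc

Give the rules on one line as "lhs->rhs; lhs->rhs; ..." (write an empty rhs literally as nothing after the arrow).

ab->c; bb->a; ca->c; ccb->b

  | acb
  | acacca => accca => accc
  | bccb => bb => a
  | cbac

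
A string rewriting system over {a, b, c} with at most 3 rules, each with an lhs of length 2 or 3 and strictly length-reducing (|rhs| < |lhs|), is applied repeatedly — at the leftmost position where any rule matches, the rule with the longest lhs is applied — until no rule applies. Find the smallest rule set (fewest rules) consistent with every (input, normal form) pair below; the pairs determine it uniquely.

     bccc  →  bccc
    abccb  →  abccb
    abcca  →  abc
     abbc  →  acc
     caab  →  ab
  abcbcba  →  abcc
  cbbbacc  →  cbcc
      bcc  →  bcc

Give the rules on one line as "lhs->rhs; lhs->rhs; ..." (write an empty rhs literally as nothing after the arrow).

  | bccc
  | abccb
  | abcca => abc
  | abbc => acc

bb->c; ca->; cba->b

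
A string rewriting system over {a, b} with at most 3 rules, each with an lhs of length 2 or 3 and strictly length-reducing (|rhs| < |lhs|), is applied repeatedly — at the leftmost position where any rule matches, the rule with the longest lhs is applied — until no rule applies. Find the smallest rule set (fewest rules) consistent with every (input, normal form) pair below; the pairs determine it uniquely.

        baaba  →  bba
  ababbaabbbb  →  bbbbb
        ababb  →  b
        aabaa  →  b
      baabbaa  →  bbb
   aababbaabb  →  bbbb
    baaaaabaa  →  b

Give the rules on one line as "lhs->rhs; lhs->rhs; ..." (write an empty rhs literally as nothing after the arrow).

aa->; ab->

  | baaba => bba
  | ababbaabbbb => abbaabbbb => baabbbb => bbbbb
  | ababb => abb => b
  | aabaa => baa => b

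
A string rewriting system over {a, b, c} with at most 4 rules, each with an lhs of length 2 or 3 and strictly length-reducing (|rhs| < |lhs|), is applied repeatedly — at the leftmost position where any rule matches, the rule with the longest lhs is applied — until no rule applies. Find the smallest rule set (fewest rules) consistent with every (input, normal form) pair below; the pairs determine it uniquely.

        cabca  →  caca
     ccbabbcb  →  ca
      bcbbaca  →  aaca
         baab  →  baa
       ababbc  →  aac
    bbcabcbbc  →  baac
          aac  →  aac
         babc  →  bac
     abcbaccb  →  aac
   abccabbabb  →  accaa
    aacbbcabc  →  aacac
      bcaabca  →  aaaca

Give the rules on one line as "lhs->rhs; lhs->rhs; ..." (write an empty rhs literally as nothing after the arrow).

ab->a; bc->a; cb->

  | cabca => caca
  | ccbabbcb => cabbcb => cabcb => cacb => ca
  | bcbbaca => abbaca => abaca => aaca
  | baab => baa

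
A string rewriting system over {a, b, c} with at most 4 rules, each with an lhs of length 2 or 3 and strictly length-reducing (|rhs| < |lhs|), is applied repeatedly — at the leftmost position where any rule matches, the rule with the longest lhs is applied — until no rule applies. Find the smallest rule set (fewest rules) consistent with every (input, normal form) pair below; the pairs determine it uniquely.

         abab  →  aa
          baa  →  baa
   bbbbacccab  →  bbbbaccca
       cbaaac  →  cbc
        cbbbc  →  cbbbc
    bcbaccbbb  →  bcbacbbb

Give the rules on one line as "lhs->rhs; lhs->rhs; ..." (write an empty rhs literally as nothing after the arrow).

  | abab => aab => aa
  | baa
  | bbbbacccab => bbbbaccca
  | cbaaac => cbc

aaa->; ab->a; ccb->cb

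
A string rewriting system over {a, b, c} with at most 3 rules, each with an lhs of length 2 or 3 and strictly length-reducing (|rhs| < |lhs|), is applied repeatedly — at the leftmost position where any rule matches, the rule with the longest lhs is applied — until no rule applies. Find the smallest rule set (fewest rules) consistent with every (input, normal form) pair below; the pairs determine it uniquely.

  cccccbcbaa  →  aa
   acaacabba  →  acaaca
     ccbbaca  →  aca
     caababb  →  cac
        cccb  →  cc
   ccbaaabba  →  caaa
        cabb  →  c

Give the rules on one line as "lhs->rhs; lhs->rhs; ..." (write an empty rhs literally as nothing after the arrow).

  | cccccbcbaa => cccccbaa => ccccaa => ccaa => aa
  | acaacabba => acaaccba => acaaca
  | ccbbaca => cbaca => aca
  | caababb => cacabb => caccb => cac

ab->c; cb->; cca->a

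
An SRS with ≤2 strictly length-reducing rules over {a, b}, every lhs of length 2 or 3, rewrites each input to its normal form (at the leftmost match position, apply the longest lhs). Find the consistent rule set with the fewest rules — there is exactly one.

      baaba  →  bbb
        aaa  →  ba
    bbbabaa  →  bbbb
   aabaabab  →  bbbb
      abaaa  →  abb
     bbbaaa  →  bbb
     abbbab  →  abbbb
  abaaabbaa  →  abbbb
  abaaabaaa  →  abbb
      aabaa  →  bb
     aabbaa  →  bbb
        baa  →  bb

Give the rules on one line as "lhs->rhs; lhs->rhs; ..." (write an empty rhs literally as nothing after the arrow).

  | baaba => bbba => bbb
  | aaa => ba
  | bbbabaa => bbbbaa => bbbba => bbbb
  | aabaabab => bbaabab => bbabab => bbbab => bbbb

aa->b; bba->bb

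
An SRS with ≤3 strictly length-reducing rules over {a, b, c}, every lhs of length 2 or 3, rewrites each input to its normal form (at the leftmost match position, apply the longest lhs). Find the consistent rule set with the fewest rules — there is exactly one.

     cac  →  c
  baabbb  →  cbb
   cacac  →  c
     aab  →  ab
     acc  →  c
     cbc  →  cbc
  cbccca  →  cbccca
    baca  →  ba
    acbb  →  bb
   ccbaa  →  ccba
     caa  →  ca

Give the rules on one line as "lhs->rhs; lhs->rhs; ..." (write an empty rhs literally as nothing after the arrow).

  | cac => c
  | baabbb => babbb => cbb
  | cacac => cac => c
  | aab => ab

aa->a; ac->; bab->c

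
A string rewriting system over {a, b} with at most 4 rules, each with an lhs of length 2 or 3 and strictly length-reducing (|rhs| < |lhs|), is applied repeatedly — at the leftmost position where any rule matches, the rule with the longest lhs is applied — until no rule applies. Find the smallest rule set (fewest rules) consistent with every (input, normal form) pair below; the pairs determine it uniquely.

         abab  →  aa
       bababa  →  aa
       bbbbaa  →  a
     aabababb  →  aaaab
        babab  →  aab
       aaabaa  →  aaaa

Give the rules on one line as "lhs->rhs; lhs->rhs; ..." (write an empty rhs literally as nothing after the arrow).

ba->; bab->a; bb->b

  | abab => aa
  | bababa => aaba => aa
  | bbbbaa => bbbaa => bbaa => baa => a
  | aabababb => aaaabb => aaaab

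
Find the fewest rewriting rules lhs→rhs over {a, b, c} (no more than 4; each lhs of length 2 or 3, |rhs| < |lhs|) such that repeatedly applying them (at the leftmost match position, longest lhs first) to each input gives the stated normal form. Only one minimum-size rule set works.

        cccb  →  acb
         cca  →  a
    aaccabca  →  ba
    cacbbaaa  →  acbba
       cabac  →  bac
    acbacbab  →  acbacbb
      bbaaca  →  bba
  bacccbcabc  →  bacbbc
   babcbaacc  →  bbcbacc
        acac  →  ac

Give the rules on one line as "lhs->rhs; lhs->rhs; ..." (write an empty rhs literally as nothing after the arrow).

  | cccb => acb
  | cca => ca => a
  | aaccabca => accabca => acabca => aabca => abca => bca => ba
  | cacbbaaa => acbbaaa => acbbaa => acbba

aa->a; ab->b; ca->a; ccc->ac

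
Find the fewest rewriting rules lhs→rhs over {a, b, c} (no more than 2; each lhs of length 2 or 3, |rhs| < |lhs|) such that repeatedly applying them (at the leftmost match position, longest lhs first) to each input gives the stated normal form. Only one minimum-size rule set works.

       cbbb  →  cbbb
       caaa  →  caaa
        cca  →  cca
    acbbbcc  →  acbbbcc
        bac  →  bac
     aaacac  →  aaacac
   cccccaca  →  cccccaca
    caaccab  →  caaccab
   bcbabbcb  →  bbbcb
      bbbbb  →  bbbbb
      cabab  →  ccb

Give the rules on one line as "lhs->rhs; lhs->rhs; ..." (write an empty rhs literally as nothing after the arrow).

  | cbbb
  | caaa
  | cca
  | acbbbcc

aba->c; cba->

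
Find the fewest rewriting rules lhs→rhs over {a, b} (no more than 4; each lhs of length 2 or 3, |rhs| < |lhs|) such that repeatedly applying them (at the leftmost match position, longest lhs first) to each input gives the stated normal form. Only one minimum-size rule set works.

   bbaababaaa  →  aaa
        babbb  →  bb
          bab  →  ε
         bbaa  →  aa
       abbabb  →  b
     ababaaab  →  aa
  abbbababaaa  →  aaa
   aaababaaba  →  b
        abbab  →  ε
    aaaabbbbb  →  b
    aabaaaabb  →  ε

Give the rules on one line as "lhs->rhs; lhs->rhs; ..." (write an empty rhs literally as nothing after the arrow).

ab->; aba->b; ba->a

  | bbaababaaa => baababaaa => aababaaa => abbaaa => baaa => aaa
  | babbb => abbb => bb
  | bab => ab => ε
  | bbaa => baa => aa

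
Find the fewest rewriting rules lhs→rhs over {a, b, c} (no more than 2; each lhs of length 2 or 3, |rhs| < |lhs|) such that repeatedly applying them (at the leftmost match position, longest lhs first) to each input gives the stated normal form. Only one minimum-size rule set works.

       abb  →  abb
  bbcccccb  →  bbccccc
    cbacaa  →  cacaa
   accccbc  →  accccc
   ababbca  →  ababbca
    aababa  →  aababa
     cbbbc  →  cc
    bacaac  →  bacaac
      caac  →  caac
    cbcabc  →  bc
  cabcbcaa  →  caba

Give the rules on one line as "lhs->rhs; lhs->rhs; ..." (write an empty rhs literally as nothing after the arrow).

  | abb
  | bbcccccb => bbccccc
  | cbacaa => cacaa
  | accccbc => accccc

cb->c; cca->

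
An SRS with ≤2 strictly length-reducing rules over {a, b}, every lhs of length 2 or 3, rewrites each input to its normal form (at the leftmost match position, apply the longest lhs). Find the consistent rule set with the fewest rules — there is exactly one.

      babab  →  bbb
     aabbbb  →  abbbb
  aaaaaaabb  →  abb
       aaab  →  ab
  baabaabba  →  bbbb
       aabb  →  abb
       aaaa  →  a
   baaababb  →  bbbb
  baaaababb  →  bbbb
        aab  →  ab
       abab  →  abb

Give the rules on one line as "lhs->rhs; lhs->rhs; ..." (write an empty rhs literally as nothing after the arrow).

aa->a; ba->b

  | babab => bbab => bbb
  | aabbbb => abbbb
  | aaaaaaabb => aaaaaabb => aaaaabb => aaaabb => aaabb => aabb => abb
  | aaab => aab => ab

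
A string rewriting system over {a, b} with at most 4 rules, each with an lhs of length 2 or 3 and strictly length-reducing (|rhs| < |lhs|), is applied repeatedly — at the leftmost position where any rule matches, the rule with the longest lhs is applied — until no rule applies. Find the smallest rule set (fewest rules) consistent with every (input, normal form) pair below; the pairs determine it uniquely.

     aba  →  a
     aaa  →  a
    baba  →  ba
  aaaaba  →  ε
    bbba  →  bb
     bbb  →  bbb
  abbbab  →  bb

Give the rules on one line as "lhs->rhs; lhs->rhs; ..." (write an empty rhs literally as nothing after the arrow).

aa->; aab->a; ab->; bba->b

  | aba => a
  | aaa => a
  | baba => ba
  | aaaaba => aaba => aa => ε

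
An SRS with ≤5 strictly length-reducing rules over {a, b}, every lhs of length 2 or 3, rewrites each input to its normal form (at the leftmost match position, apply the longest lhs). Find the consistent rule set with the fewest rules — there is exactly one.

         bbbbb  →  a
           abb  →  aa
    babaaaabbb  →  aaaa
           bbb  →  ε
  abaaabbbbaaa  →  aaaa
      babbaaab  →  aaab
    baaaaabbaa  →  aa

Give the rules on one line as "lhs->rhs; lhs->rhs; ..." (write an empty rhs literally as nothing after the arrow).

  | bbbbb => bb => a
  | abb => aa
  | babaaaabbb => bbaaaabbb => aaaabbb => aaaa
  | bbb => ε

ba->b; bb->a; bba->a; bbb->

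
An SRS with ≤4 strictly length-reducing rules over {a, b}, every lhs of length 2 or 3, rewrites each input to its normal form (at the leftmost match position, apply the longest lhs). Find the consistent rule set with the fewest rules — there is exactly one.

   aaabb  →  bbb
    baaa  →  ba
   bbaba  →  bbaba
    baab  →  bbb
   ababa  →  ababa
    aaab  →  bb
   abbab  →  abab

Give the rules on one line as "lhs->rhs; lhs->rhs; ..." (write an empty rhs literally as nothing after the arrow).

aa->a; aab->bb; abb->ab

  | aaabb => aabb => bbb
  | baaa => baa => ba
  | bbaba
  | baab => bbb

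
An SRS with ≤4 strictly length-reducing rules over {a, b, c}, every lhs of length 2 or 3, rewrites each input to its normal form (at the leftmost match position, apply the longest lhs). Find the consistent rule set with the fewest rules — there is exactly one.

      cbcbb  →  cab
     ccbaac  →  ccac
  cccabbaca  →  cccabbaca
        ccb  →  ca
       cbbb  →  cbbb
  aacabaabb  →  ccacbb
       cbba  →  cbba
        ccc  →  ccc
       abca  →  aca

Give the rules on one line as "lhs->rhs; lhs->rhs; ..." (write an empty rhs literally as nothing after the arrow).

aa->c; bc->c; ccb->ca

  | cbcbb => ccbb => cab
  | ccbaac => caaac => ccac
  | cccabbaca
  | ccb => ca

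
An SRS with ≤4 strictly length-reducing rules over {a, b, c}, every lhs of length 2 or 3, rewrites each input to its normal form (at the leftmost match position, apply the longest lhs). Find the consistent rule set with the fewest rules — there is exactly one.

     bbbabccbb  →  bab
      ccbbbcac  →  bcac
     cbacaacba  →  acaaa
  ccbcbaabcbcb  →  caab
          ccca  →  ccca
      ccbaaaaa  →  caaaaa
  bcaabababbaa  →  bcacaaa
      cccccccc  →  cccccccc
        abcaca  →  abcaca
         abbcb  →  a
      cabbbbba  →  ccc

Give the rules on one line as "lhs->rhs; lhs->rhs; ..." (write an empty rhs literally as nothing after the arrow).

aba->cc; bb->; cb->

  | bbbabccbb => babccbb => babcb => bab
  | ccbbbcac => cbbcac => bcac
  | cbacaacba => acaacba => acaaa
  | ccbcbaabcbcb => ccbaabcbcb => caabcbcb => caabcb => caab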